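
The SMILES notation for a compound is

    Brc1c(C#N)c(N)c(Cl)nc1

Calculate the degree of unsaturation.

Molecular formula: C6H3BrClN3.
DoU = (2C + 2 + N − H − X) / 2, where X is the halogen count and O/S are ignored.
    = (2·6 + 2 + 3 − 3 − 2) / 2 = 12 / 2 = 6.

6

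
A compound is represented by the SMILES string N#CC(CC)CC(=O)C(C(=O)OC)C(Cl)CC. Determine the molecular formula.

Walk through each heavy atom and fill implicit hydrogens from standard valence (C 4, N 3, O 2, S 2, halogen 1):
  atom 1: N, bond orders sum to 3 (valence 3) → 0 H
  atom 2: C, bond orders sum to 4 (valence 4) → 0 H
  atom 3: C, bond orders sum to 3 (valence 4) → 1 H
  atom 4: C, bond orders sum to 2 (valence 4) → 2 H
  atom 5: C, bond orders sum to 1 (valence 4) → 3 H
  atom 6: C, bond orders sum to 2 (valence 4) → 2 H
  atom 7: C, bond orders sum to 4 (valence 4) → 0 H
  atom 8: O, bond orders sum to 2 (valence 2) → 0 H
  atom 9: C, bond orders sum to 3 (valence 4) → 1 H
  atom 10: C, bond orders sum to 4 (valence 4) → 0 H
  atom 11: O, bond orders sum to 2 (valence 2) → 0 H
  atom 12: O, bond orders sum to 2 (valence 2) → 0 H
  atom 13: C, bond orders sum to 1 (valence 4) → 3 H
  atom 14: C, bond orders sum to 3 (valence 4) → 1 H
  atom 15: Cl (halogen, monovalent) → 0 H
  atom 16: C, bond orders sum to 2 (valence 4) → 2 H
  atom 17: C, bond orders sum to 1 (valence 4) → 3 H
Totals → C:12, H:18, Cl:1, N:1, O:3.
In Hill order: C12H18ClNO3.

C12H18ClNO3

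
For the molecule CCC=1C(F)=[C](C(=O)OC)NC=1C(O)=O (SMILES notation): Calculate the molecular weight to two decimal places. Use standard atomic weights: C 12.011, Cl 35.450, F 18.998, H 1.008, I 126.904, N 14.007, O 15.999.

First, the molecular formula is C9H10FNO4 (counting implicit H from valence).
  C: 9 × 12.011 = 108.099
  F: 1 × 18.998 = 18.998
  H: 10 × 1.008 = 10.080
  N: 1 × 14.007 = 14.007
  O: 4 × 15.999 = 63.996
Sum: 9×12.011 + 1×18.998 + 10×1.008 + 1×14.007 + 4×15.999 = 215.180 → 215.18 g/mol.

215.18 g/mol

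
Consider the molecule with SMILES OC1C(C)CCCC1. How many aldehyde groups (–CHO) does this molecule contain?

0

Scan the SMILES for the aldehyde motif — none present.
Groups that are present: 1 hydroxyl.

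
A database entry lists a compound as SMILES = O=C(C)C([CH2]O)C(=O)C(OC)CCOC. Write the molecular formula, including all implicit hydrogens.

C10H18O5

Walk through each heavy atom and fill implicit hydrogens from standard valence (C 4, N 3, O 2, S 2, halogen 1):
  atom 1: O, bond orders sum to 2 (valence 2) → 0 H
  atom 2: C, bond orders sum to 4 (valence 4) → 0 H
  atom 3: C, bond orders sum to 1 (valence 4) → 3 H
  atom 4: C, bond orders sum to 3 (valence 4) → 1 H
  atom 5: C with explicit H count 2
  atom 6: O, bond orders sum to 1 (valence 2) → 1 H
  atom 7: C, bond orders sum to 4 (valence 4) → 0 H
  atom 8: O, bond orders sum to 2 (valence 2) → 0 H
  atom 9: C, bond orders sum to 3 (valence 4) → 1 H
  atom 10: O, bond orders sum to 2 (valence 2) → 0 H
  atom 11: C, bond orders sum to 1 (valence 4) → 3 H
  atom 12: C, bond orders sum to 2 (valence 4) → 2 H
  atom 13: C, bond orders sum to 2 (valence 4) → 2 H
  atom 14: O, bond orders sum to 2 (valence 2) → 0 H
  atom 15: C, bond orders sum to 1 (valence 4) → 3 H
Totals → C:10, H:18, O:5.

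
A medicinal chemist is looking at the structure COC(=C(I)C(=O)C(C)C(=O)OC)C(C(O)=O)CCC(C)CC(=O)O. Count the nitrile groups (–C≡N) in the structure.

0

Scan the SMILES for the nitrile motif — none present.
Groups that are present: 1 alkene, 2 carboxylic acid, 1 ester, 1 ether, 1 ketone.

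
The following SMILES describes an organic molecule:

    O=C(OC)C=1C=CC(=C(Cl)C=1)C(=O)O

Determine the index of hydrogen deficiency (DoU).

6

Degree of unsaturation = (number of rings) + (number of π bonds).
Ring closures in the SMILES: 1.
π bonds: 5 double bonds (each 1 DoU) → 5 DoU from unsaturation.
Total DoU = 1 + 5 = 6.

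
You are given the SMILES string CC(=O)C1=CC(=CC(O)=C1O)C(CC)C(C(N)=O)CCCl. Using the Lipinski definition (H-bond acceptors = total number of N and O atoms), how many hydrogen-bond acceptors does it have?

N atoms: 1; O atoms: 4.
Lipinski HBA = 1 + 4 = 5.

5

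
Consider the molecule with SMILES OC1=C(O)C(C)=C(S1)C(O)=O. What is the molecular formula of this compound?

C6H6O4S

Walk through each heavy atom and fill implicit hydrogens from standard valence (C 4, N 3, O 2, S 2, halogen 1):
  atom 1: O, bond orders sum to 1 (valence 2) → 1 H
  atom 2: C, bond orders sum to 4 (valence 4) → 0 H
  atom 3: C, bond orders sum to 4 (valence 4) → 0 H
  atom 4: O, bond orders sum to 1 (valence 2) → 1 H
  atom 5: C, bond orders sum to 4 (valence 4) → 0 H
  atom 6: C, bond orders sum to 1 (valence 4) → 3 H
  atom 7: C, bond orders sum to 4 (valence 4) → 0 H
  atom 8: S, bond orders sum to 2 (valence 2) → 0 H
  atom 9: C, bond orders sum to 4 (valence 4) → 0 H
  atom 10: O, bond orders sum to 1 (valence 2) → 1 H
  atom 11: O, bond orders sum to 2 (valence 2) → 0 H
Totals → C:6, H:6, O:4, S:1.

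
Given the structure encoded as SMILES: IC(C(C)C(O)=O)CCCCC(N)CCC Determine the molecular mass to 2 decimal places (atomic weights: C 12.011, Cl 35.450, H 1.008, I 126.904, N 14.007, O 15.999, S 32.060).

First, the molecular formula is C12H24INO2 (counting implicit H from valence).
  C: 12 × 12.011 = 144.132
  H: 24 × 1.008 = 24.192
  I: 1 × 126.904 = 126.904
  N: 1 × 14.007 = 14.007
  O: 2 × 15.999 = 31.998
Sum: 12×12.011 + 24×1.008 + 1×126.904 + 1×14.007 + 2×15.999 = 341.233 → 341.23 g/mol.

341.23 g/mol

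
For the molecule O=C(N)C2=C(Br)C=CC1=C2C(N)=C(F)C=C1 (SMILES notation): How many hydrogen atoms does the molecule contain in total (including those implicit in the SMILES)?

8

Walk through each heavy atom and fill implicit hydrogens from standard valence (C 4, N 3, O 2, S 2, halogen 1):
  atom 1: O, bond orders sum to 2 (valence 2) → 0 H
  atom 2: C, bond orders sum to 4 (valence 4) → 0 H
  atom 3: N, bond orders sum to 1 (valence 3) → 2 H
  atom 4: C, bond orders sum to 4 (valence 4) → 0 H
  atom 5: C, bond orders sum to 4 (valence 4) → 0 H
  atom 6: Br (halogen, monovalent) → 0 H
  atom 7: C, bond orders sum to 3 (valence 4) → 1 H
  atom 8: C, bond orders sum to 3 (valence 4) → 1 H
  atom 9: C, bond orders sum to 4 (valence 4) → 0 H
  atom 10: C, bond orders sum to 4 (valence 4) → 0 H
  atom 11: C, bond orders sum to 4 (valence 4) → 0 H
  atom 12: N, bond orders sum to 1 (valence 3) → 2 H
  atom 13: C, bond orders sum to 4 (valence 4) → 0 H
  atom 14: F (halogen, monovalent) → 0 H
  atom 15: C, bond orders sum to 3 (valence 4) → 1 H
  atom 16: C, bond orders sum to 3 (valence 4) → 1 H
Total hydrogens: 8.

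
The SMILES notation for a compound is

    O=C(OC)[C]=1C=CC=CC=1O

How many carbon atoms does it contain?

Count every carbon token in the SMILES (each C, including those in ring-closure positions and inside branches).
Carbon count: 8.

8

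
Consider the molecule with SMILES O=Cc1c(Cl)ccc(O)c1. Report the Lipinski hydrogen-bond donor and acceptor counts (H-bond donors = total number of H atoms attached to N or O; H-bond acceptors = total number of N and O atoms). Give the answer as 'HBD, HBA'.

1, 2

Donors: find every N or O and count the H atoms it carries.
  atom 1 (O): bond orders sum to 2 → 0 H
  atom 9 (O): bond orders sum to 1 → 1 H
Lipinski HBD = 1.
Acceptors: N atoms = 0, O atoms = 2 → HBA = 2.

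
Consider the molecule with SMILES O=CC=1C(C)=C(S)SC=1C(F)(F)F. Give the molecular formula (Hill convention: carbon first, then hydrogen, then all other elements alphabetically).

Walk through each heavy atom and fill implicit hydrogens from standard valence (C 4, N 3, O 2, S 2, halogen 1):
  atom 1: O, bond orders sum to 2 (valence 2) → 0 H
  atom 2: C, bond orders sum to 3 (valence 4) → 1 H
  atom 3: C, bond orders sum to 4 (valence 4) → 0 H
  atom 4: C, bond orders sum to 4 (valence 4) → 0 H
  atom 5: C, bond orders sum to 1 (valence 4) → 3 H
  atom 6: C, bond orders sum to 4 (valence 4) → 0 H
  atom 7: S, bond orders sum to 1 (valence 2) → 1 H
  atom 8: S, bond orders sum to 2 (valence 2) → 0 H
  atom 9: C, bond orders sum to 4 (valence 4) → 0 H
  atom 10: C, bond orders sum to 4 (valence 4) → 0 H
  atom 11: F (halogen, monovalent) → 0 H
  atom 12: F (halogen, monovalent) → 0 H
  atom 13: F (halogen, monovalent) → 0 H
Totals → C:7, H:5, F:3, O:1, S:2.

C7H5F3OS2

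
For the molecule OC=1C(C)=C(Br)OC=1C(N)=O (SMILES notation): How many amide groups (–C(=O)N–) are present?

The amide motif appears at heavy-atom position 9 in the SMILES.
Other groups present: 1 hydroxyl.
Amide count: 1.

1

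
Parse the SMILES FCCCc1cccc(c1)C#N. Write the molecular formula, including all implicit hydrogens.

Walk through each heavy atom and fill implicit hydrogens from standard valence (C 4, N 3, O 2, S 2, halogen 1); for lowercase aromatic atoms, an aromatic c carries 1 H when it has two neighbours and 0 H with three, and aromatic n carries 0 H:
  atom 1: F (halogen, monovalent) → 0 H
  atom 2: C, bond orders sum to 2 (valence 4) → 2 H
  atom 3: C, bond orders sum to 2 (valence 4) → 2 H
  atom 4: C, bond orders sum to 2 (valence 4) → 2 H
  atom 5: aromatic c, 3 neighbours → 0 H
  atom 6: aromatic c, 2 neighbours → 1 H
  atom 7: aromatic c, 2 neighbours → 1 H
  atom 8: aromatic c, 2 neighbours → 1 H
  atom 9: aromatic c, 3 neighbours → 0 H
  atom 10: aromatic c, 2 neighbours → 1 H
  atom 11: C, bond orders sum to 4 (valence 4) → 0 H
  atom 12: N, bond orders sum to 3 (valence 3) → 0 H
Totals → C:10, H:10, F:1, N:1.
In Hill order: C10H10FN.

C10H10FN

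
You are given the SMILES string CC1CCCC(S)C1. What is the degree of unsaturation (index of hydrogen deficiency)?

1

Molecular formula: C7H14S.
DoU = (2C + 2 + N − H − X) / 2, where X is the halogen count and O/S are ignored.
    = (2·7 + 2 + 0 − 14 − 0) / 2 = 2 / 2 = 1.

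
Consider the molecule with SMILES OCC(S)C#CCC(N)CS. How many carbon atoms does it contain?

Count every carbon token in the SMILES (each C, including those in ring-closure positions and inside branches).
Carbon count: 7.

7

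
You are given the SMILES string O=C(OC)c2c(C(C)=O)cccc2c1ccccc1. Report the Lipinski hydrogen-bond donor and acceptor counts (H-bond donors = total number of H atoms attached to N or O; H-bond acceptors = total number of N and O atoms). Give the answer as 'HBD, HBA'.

0, 3

Donors: find every N or O and count the H atoms it carries.
  atom 1 (O): bond orders sum to 2 → 0 H
  atom 3 (O): bond orders sum to 2 → 0 H
  atom 9 (O): bond orders sum to 2 → 0 H
Lipinski HBD = 0.
Acceptors: N atoms = 0, O atoms = 3 → HBA = 3.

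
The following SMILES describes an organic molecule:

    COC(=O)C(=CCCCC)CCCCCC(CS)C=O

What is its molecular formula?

C16H28O3S

Walk through each heavy atom and fill implicit hydrogens from standard valence (C 4, N 3, O 2, S 2, halogen 1):
  atom 1: C, bond orders sum to 1 (valence 4) → 3 H
  atom 2: O, bond orders sum to 2 (valence 2) → 0 H
  atom 3: C, bond orders sum to 4 (valence 4) → 0 H
  atom 4: O, bond orders sum to 2 (valence 2) → 0 H
  atom 5: C, bond orders sum to 4 (valence 4) → 0 H
  atom 6: C, bond orders sum to 3 (valence 4) → 1 H
  atom 7: C, bond orders sum to 2 (valence 4) → 2 H
  atom 8: C, bond orders sum to 2 (valence 4) → 2 H
  atom 9: C, bond orders sum to 2 (valence 4) → 2 H
  atom 10: C, bond orders sum to 1 (valence 4) → 3 H
  atom 11: C, bond orders sum to 2 (valence 4) → 2 H
  atom 12: C, bond orders sum to 2 (valence 4) → 2 H
  atom 13: C, bond orders sum to 2 (valence 4) → 2 H
  atom 14: C, bond orders sum to 2 (valence 4) → 2 H
  atom 15: C, bond orders sum to 2 (valence 4) → 2 H
  atom 16: C, bond orders sum to 3 (valence 4) → 1 H
  atom 17: C, bond orders sum to 2 (valence 4) → 2 H
  atom 18: S, bond orders sum to 1 (valence 2) → 1 H
  atom 19: C, bond orders sum to 3 (valence 4) → 1 H
  atom 20: O, bond orders sum to 2 (valence 2) → 0 H
Totals → C:16, H:28, O:3, S:1.
In Hill order: C16H28O3S.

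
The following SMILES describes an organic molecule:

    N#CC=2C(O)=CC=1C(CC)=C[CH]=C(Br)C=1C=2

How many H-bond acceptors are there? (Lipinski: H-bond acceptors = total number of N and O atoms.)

N atoms: 1; O atoms: 1.
Lipinski HBA = 1 + 1 = 2.

2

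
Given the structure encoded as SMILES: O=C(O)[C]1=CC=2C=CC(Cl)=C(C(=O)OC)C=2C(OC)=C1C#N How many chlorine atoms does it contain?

1

Scan the SMILES for Cl atoms (remember two-letter symbols like Cl and Br are single atoms).
Chlorine count: 1.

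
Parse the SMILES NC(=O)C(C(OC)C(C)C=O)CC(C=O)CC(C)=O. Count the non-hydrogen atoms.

Every atom symbol written in the SMILES (organic subset) is one heavy atom; implicit H are not written.
Heavy atoms by element → C:13, N:1, O:5.
Total: 19.

19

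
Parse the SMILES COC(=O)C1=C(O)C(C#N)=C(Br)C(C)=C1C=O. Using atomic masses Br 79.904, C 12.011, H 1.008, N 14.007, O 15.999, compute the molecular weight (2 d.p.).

First, the molecular formula is C11H8BrNO4 (counting implicit H from valence).
  Br: 1 × 79.904 = 79.904
  C: 11 × 12.011 = 132.121
  H: 8 × 1.008 = 8.064
  N: 1 × 14.007 = 14.007
  O: 4 × 15.999 = 63.996
Sum: 1×79.904 + 11×12.011 + 8×1.008 + 1×14.007 + 4×15.999 = 298.092 → 298.09 g/mol.

298.09 g/mol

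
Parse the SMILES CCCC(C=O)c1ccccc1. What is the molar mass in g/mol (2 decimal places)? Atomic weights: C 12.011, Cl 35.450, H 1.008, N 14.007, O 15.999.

162.23 g/mol

First, the molecular formula is C11H14O (counting implicit H from valence).
  C: 11 × 12.011 = 132.121
  H: 14 × 1.008 = 14.112
  O: 1 × 15.999 = 15.999
Sum: 11×12.011 + 14×1.008 + 1×15.999 = 162.232 → 162.23 g/mol.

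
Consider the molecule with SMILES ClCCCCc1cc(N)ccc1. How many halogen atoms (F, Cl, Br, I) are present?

1

Halogen atoms appear at heavy-atom position 1 (1×Cl).
Other groups present: 1 primary amine.
Halogen count: 1.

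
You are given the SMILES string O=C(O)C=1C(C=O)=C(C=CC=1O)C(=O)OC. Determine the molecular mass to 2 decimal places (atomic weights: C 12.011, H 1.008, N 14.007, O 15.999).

224.17 g/mol

First, the molecular formula is C10H8O6 (counting implicit H from valence).
  C: 10 × 12.011 = 120.110
  H: 8 × 1.008 = 8.064
  O: 6 × 15.999 = 95.994
Sum: 10×12.011 + 8×1.008 + 6×15.999 = 224.168 → 224.17 g/mol.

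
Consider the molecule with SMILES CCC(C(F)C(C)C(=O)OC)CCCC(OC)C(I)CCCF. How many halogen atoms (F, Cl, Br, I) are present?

3

Halogen atoms appear at heavy-atom positions 5, 19, 23 (2×F, 1×I).
Other groups present: 1 ester, 1 ether.
Halogen count: 3.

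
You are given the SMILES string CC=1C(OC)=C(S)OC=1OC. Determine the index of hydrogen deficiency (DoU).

Molecular formula: C7H10O3S.
DoU = (2C + 2 + N − H − X) / 2, where X is the halogen count and O/S are ignored.
    = (2·7 + 2 + 0 − 10 − 0) / 2 = 6 / 2 = 3.

3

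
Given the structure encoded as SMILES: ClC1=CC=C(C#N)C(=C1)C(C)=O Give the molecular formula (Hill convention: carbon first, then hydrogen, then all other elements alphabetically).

Walk through each heavy atom and fill implicit hydrogens from standard valence (C 4, N 3, O 2, S 2, halogen 1):
  atom 1: Cl (halogen, monovalent) → 0 H
  atom 2: C, bond orders sum to 4 (valence 4) → 0 H
  atom 3: C, bond orders sum to 3 (valence 4) → 1 H
  atom 4: C, bond orders sum to 3 (valence 4) → 1 H
  atom 5: C, bond orders sum to 4 (valence 4) → 0 H
  atom 6: C, bond orders sum to 4 (valence 4) → 0 H
  atom 7: N, bond orders sum to 3 (valence 3) → 0 H
  atom 8: C, bond orders sum to 4 (valence 4) → 0 H
  atom 9: C, bond orders sum to 3 (valence 4) → 1 H
  atom 10: C, bond orders sum to 4 (valence 4) → 0 H
  atom 11: C, bond orders sum to 1 (valence 4) → 3 H
  atom 12: O, bond orders sum to 2 (valence 2) → 0 H
Totals → C:9, H:6, Cl:1, N:1, O:1.
In Hill order: C9H6ClNO.

C9H6ClNO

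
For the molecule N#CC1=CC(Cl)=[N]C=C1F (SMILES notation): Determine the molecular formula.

C6H2ClFN2

Walk through each heavy atom and fill implicit hydrogens from standard valence (C 4, N 3, O 2, S 2, halogen 1):
  atom 1: N, bond orders sum to 3 (valence 3) → 0 H
  atom 2: C, bond orders sum to 4 (valence 4) → 0 H
  atom 3: C, bond orders sum to 4 (valence 4) → 0 H
  atom 4: C, bond orders sum to 3 (valence 4) → 1 H
  atom 5: C, bond orders sum to 4 (valence 4) → 0 H
  atom 6: Cl (halogen, monovalent) → 0 H
  atom 7: N with explicit H count 0
  atom 8: C, bond orders sum to 3 (valence 4) → 1 H
  atom 9: C, bond orders sum to 4 (valence 4) → 0 H
  atom 10: F (halogen, monovalent) → 0 H
Totals → C:6, H:2, Cl:1, F:1, N:2.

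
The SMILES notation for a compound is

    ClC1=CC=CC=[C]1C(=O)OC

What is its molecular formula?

Walk through each heavy atom and fill implicit hydrogens from standard valence (C 4, N 3, O 2, S 2, halogen 1):
  atom 1: Cl (halogen, monovalent) → 0 H
  atom 2: C, bond orders sum to 4 (valence 4) → 0 H
  atom 3: C, bond orders sum to 3 (valence 4) → 1 H
  atom 4: C, bond orders sum to 3 (valence 4) → 1 H
  atom 5: C, bond orders sum to 3 (valence 4) → 1 H
  atom 6: C, bond orders sum to 3 (valence 4) → 1 H
  atom 7: C with explicit H count 0
  atom 8: C, bond orders sum to 4 (valence 4) → 0 H
  atom 9: O, bond orders sum to 2 (valence 2) → 0 H
  atom 10: O, bond orders sum to 2 (valence 2) → 0 H
  atom 11: C, bond orders sum to 1 (valence 4) → 3 H
Totals → C:8, H:7, Cl:1, O:2.

C8H7ClO2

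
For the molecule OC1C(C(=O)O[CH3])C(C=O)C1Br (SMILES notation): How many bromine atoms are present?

Scan the SMILES for Br atoms (remember two-letter symbols like Cl and Br are single atoms).
Bromine count: 1.

1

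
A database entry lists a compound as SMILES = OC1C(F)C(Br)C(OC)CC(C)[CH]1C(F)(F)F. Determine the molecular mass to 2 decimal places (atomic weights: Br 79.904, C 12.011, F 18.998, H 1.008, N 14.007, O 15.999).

First, the molecular formula is C10H15BrF4O2 (counting implicit H from valence).
  Br: 1 × 79.904 = 79.904
  C: 10 × 12.011 = 120.110
  F: 4 × 18.998 = 75.992
  H: 15 × 1.008 = 15.120
  O: 2 × 15.999 = 31.998
Sum: 1×79.904 + 10×12.011 + 4×18.998 + 15×1.008 + 2×15.999 = 323.124 → 323.12 g/mol.

323.12 g/mol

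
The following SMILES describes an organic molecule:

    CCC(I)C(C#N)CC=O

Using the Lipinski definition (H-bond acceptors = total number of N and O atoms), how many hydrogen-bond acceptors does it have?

2

N atoms: 1; O atoms: 1.
Lipinski HBA = 1 + 1 = 2.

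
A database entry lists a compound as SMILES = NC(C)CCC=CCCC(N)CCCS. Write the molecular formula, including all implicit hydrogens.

C12H26N2S

Walk through each heavy atom and fill implicit hydrogens from standard valence (C 4, N 3, O 2, S 2, halogen 1):
  atom 1: N, bond orders sum to 1 (valence 3) → 2 H
  atom 2: C, bond orders sum to 3 (valence 4) → 1 H
  atom 3: C, bond orders sum to 1 (valence 4) → 3 H
  atom 4: C, bond orders sum to 2 (valence 4) → 2 H
  atom 5: C, bond orders sum to 2 (valence 4) → 2 H
  atom 6: C, bond orders sum to 3 (valence 4) → 1 H
  atom 7: C, bond orders sum to 3 (valence 4) → 1 H
  atom 8: C, bond orders sum to 2 (valence 4) → 2 H
  atom 9: C, bond orders sum to 2 (valence 4) → 2 H
  atom 10: C, bond orders sum to 3 (valence 4) → 1 H
  atom 11: N, bond orders sum to 1 (valence 3) → 2 H
  atom 12: C, bond orders sum to 2 (valence 4) → 2 H
  atom 13: C, bond orders sum to 2 (valence 4) → 2 H
  atom 14: C, bond orders sum to 2 (valence 4) → 2 H
  atom 15: S, bond orders sum to 1 (valence 2) → 1 H
Totals → C:12, H:26, N:2, S:1.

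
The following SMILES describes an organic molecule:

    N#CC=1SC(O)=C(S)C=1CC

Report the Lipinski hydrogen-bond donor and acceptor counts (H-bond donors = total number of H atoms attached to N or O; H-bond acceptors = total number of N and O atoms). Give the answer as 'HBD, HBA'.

Donors: find every N or O and count the H atoms it carries.
  atom 1 (N): bond orders sum to 3 → 0 H
  atom 6 (O): bond orders sum to 1 → 1 H
Lipinski HBD = 1.
Acceptors: N atoms = 1, O atoms = 1 → HBA = 2.

1, 2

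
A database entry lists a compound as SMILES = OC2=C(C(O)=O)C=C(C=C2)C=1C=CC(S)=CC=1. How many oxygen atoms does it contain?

3

Scan the SMILES for O atoms (remember two-letter symbols like Cl and Br are single atoms).
Oxygen count: 3.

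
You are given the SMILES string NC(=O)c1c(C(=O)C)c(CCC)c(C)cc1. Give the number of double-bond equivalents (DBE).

Molecular formula: C13H17NO2.
DoU = (2C + 2 + N − H − X) / 2, where X is the halogen count and O/S are ignored.
    = (2·13 + 2 + 1 − 17 − 0) / 2 = 12 / 2 = 6.

6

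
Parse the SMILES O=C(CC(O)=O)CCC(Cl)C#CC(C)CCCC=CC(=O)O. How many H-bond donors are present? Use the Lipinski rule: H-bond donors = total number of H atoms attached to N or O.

Donors: find every N or O and count the H atoms it carries.
  atom 1 (O): bond orders sum to 2 → 0 H
  atom 5 (O): bond orders sum to 1 → 1 H
  atom 6 (O): bond orders sum to 2 → 0 H
  atom 21 (O): bond orders sum to 2 → 0 H
  atom 22 (O): bond orders sum to 1 → 1 H
Lipinski HBD = 2.

2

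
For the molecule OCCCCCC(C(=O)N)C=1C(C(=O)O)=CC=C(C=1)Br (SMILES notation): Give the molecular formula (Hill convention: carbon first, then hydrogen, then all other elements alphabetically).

C14H18BrNO4

Walk through each heavy atom and fill implicit hydrogens from standard valence (C 4, N 3, O 2, S 2, halogen 1):
  atom 1: O, bond orders sum to 1 (valence 2) → 1 H
  atom 2: C, bond orders sum to 2 (valence 4) → 2 H
  atom 3: C, bond orders sum to 2 (valence 4) → 2 H
  atom 4: C, bond orders sum to 2 (valence 4) → 2 H
  atom 5: C, bond orders sum to 2 (valence 4) → 2 H
  atom 6: C, bond orders sum to 2 (valence 4) → 2 H
  atom 7: C, bond orders sum to 3 (valence 4) → 1 H
  atom 8: C, bond orders sum to 4 (valence 4) → 0 H
  atom 9: O, bond orders sum to 2 (valence 2) → 0 H
  atom 10: N, bond orders sum to 1 (valence 3) → 2 H
  atom 11: C, bond orders sum to 4 (valence 4) → 0 H
  atom 12: C, bond orders sum to 4 (valence 4) → 0 H
  atom 13: C, bond orders sum to 4 (valence 4) → 0 H
  atom 14: O, bond orders sum to 2 (valence 2) → 0 H
  atom 15: O, bond orders sum to 1 (valence 2) → 1 H
  atom 16: C, bond orders sum to 3 (valence 4) → 1 H
  atom 17: C, bond orders sum to 3 (valence 4) → 1 H
  atom 18: C, bond orders sum to 4 (valence 4) → 0 H
  atom 19: C, bond orders sum to 3 (valence 4) → 1 H
  atom 20: Br (halogen, monovalent) → 0 H
Totals → C:14, H:18, Br:1, N:1, O:4.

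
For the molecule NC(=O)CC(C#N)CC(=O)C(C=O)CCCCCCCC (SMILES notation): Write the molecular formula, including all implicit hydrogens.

C16H26N2O3

Walk through each heavy atom and fill implicit hydrogens from standard valence (C 4, N 3, O 2, S 2, halogen 1):
  atom 1: N, bond orders sum to 1 (valence 3) → 2 H
  atom 2: C, bond orders sum to 4 (valence 4) → 0 H
  atom 3: O, bond orders sum to 2 (valence 2) → 0 H
  atom 4: C, bond orders sum to 2 (valence 4) → 2 H
  atom 5: C, bond orders sum to 3 (valence 4) → 1 H
  atom 6: C, bond orders sum to 4 (valence 4) → 0 H
  atom 7: N, bond orders sum to 3 (valence 3) → 0 H
  atom 8: C, bond orders sum to 2 (valence 4) → 2 H
  atom 9: C, bond orders sum to 4 (valence 4) → 0 H
  atom 10: O, bond orders sum to 2 (valence 2) → 0 H
  atom 11: C, bond orders sum to 3 (valence 4) → 1 H
  atom 12: C, bond orders sum to 3 (valence 4) → 1 H
  atom 13: O, bond orders sum to 2 (valence 2) → 0 H
  atom 14: C, bond orders sum to 2 (valence 4) → 2 H
  atom 15: C, bond orders sum to 2 (valence 4) → 2 H
  atom 16: C, bond orders sum to 2 (valence 4) → 2 H
  atom 17: C, bond orders sum to 2 (valence 4) → 2 H
  atom 18: C, bond orders sum to 2 (valence 4) → 2 H
  atom 19: C, bond orders sum to 2 (valence 4) → 2 H
  atom 20: C, bond orders sum to 2 (valence 4) → 2 H
  atom 21: C, bond orders sum to 1 (valence 4) → 3 H
Totals → C:16, H:26, N:2, O:3.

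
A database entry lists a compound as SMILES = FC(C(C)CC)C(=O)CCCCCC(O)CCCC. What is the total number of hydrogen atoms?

31

Walk through each heavy atom and fill implicit hydrogens from standard valence (C 4, N 3, O 2, S 2, halogen 1):
  atom 1: F (halogen, monovalent) → 0 H
  atom 2: C, bond orders sum to 3 (valence 4) → 1 H
  atom 3: C, bond orders sum to 3 (valence 4) → 1 H
  atom 4: C, bond orders sum to 1 (valence 4) → 3 H
  atom 5: C, bond orders sum to 2 (valence 4) → 2 H
  atom 6: C, bond orders sum to 1 (valence 4) → 3 H
  atom 7: C, bond orders sum to 4 (valence 4) → 0 H
  atom 8: O, bond orders sum to 2 (valence 2) → 0 H
  atom 9: C, bond orders sum to 2 (valence 4) → 2 H
  atom 10: C, bond orders sum to 2 (valence 4) → 2 H
  atom 11: C, bond orders sum to 2 (valence 4) → 2 H
  atom 12: C, bond orders sum to 2 (valence 4) → 2 H
  atom 13: C, bond orders sum to 2 (valence 4) → 2 H
  atom 14: C, bond orders sum to 3 (valence 4) → 1 H
  atom 15: O, bond orders sum to 1 (valence 2) → 1 H
  atom 16: C, bond orders sum to 2 (valence 4) → 2 H
  atom 17: C, bond orders sum to 2 (valence 4) → 2 H
  atom 18: C, bond orders sum to 2 (valence 4) → 2 H
  atom 19: C, bond orders sum to 1 (valence 4) → 3 H
Total hydrogens: 31.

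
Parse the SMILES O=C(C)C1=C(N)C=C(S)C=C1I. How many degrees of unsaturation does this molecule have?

5

Molecular formula: C8H8INOS.
DoU = (2C + 2 + N − H − X) / 2, where X is the halogen count and O/S are ignored.
    = (2·8 + 2 + 1 − 8 − 1) / 2 = 10 / 2 = 5.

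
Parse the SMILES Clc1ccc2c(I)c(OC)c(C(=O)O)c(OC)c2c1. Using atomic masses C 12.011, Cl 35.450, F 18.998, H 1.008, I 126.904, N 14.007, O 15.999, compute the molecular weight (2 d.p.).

First, the molecular formula is C13H10ClIO4 (counting implicit H from valence).
  C: 13 × 12.011 = 156.143
  Cl: 1 × 35.450 = 35.450
  H: 10 × 1.008 = 10.080
  I: 1 × 126.904 = 126.904
  O: 4 × 15.999 = 63.996
Sum: 13×12.011 + 1×35.450 + 10×1.008 + 1×126.904 + 4×15.999 = 392.573 → 392.57 g/mol.

392.57 g/mol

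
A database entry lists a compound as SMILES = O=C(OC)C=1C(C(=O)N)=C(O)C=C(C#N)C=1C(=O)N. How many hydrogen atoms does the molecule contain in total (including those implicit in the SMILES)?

Walk through each heavy atom and fill implicit hydrogens from standard valence (C 4, N 3, O 2, S 2, halogen 1):
  atom 1: O, bond orders sum to 2 (valence 2) → 0 H
  atom 2: C, bond orders sum to 4 (valence 4) → 0 H
  atom 3: O, bond orders sum to 2 (valence 2) → 0 H
  atom 4: C, bond orders sum to 1 (valence 4) → 3 H
  atom 5: C, bond orders sum to 4 (valence 4) → 0 H
  atom 6: C, bond orders sum to 4 (valence 4) → 0 H
  atom 7: C, bond orders sum to 4 (valence 4) → 0 H
  atom 8: O, bond orders sum to 2 (valence 2) → 0 H
  atom 9: N, bond orders sum to 1 (valence 3) → 2 H
  atom 10: C, bond orders sum to 4 (valence 4) → 0 H
  atom 11: O, bond orders sum to 1 (valence 2) → 1 H
  atom 12: C, bond orders sum to 3 (valence 4) → 1 H
  atom 13: C, bond orders sum to 4 (valence 4) → 0 H
  atom 14: C, bond orders sum to 4 (valence 4) → 0 H
  atom 15: N, bond orders sum to 3 (valence 3) → 0 H
  atom 16: C, bond orders sum to 4 (valence 4) → 0 H
  atom 17: C, bond orders sum to 4 (valence 4) → 0 H
  atom 18: O, bond orders sum to 2 (valence 2) → 0 H
  atom 19: N, bond orders sum to 1 (valence 3) → 2 H
Total hydrogens: 9.

9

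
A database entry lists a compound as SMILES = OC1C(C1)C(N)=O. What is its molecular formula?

Walk through each heavy atom and fill implicit hydrogens from standard valence (C 4, N 3, O 2, S 2, halogen 1):
  atom 1: O, bond orders sum to 1 (valence 2) → 1 H
  atom 2: C, bond orders sum to 3 (valence 4) → 1 H
  atom 3: C, bond orders sum to 3 (valence 4) → 1 H
  atom 4: C, bond orders sum to 2 (valence 4) → 2 H
  atom 5: C, bond orders sum to 4 (valence 4) → 0 H
  atom 6: N, bond orders sum to 1 (valence 3) → 2 H
  atom 7: O, bond orders sum to 2 (valence 2) → 0 H
Totals → C:4, H:7, N:1, O:2.
In Hill order: C4H7NO2.

C4H7NO2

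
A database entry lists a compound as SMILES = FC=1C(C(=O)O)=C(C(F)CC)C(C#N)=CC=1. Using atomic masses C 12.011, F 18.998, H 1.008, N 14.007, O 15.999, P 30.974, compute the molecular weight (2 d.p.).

225.19 g/mol

First, the molecular formula is C11H9F2NO2 (counting implicit H from valence).
  C: 11 × 12.011 = 132.121
  F: 2 × 18.998 = 37.996
  H: 9 × 1.008 = 9.072
  N: 1 × 14.007 = 14.007
  O: 2 × 15.999 = 31.998
Sum: 11×12.011 + 2×18.998 + 9×1.008 + 1×14.007 + 2×15.999 = 225.194 → 225.19 g/mol.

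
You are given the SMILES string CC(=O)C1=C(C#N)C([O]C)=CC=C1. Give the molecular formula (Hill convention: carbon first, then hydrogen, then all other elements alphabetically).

Walk through each heavy atom and fill implicit hydrogens from standard valence (C 4, N 3, O 2, S 2, halogen 1):
  atom 1: C, bond orders sum to 1 (valence 4) → 3 H
  atom 2: C, bond orders sum to 4 (valence 4) → 0 H
  atom 3: O, bond orders sum to 2 (valence 2) → 0 H
  atom 4: C, bond orders sum to 4 (valence 4) → 0 H
  atom 5: C, bond orders sum to 4 (valence 4) → 0 H
  atom 6: C, bond orders sum to 4 (valence 4) → 0 H
  atom 7: N, bond orders sum to 3 (valence 3) → 0 H
  atom 8: C, bond orders sum to 4 (valence 4) → 0 H
  atom 9: O with explicit H count 0
  atom 10: C, bond orders sum to 1 (valence 4) → 3 H
  atom 11: C, bond orders sum to 3 (valence 4) → 1 H
  atom 12: C, bond orders sum to 3 (valence 4) → 1 H
  atom 13: C, bond orders sum to 3 (valence 4) → 1 H
Totals → C:10, H:9, N:1, O:2.
In Hill order: C10H9NO2.

C10H9NO2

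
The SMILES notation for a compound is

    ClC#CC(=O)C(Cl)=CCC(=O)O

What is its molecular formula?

Walk through each heavy atom and fill implicit hydrogens from standard valence (C 4, N 3, O 2, S 2, halogen 1):
  atom 1: Cl (halogen, monovalent) → 0 H
  atom 2: C, bond orders sum to 4 (valence 4) → 0 H
  atom 3: C, bond orders sum to 4 (valence 4) → 0 H
  atom 4: C, bond orders sum to 4 (valence 4) → 0 H
  atom 5: O, bond orders sum to 2 (valence 2) → 0 H
  atom 6: C, bond orders sum to 4 (valence 4) → 0 H
  atom 7: Cl (halogen, monovalent) → 0 H
  atom 8: C, bond orders sum to 3 (valence 4) → 1 H
  atom 9: C, bond orders sum to 2 (valence 4) → 2 H
  atom 10: C, bond orders sum to 4 (valence 4) → 0 H
  atom 11: O, bond orders sum to 2 (valence 2) → 0 H
  atom 12: O, bond orders sum to 1 (valence 2) → 1 H
Totals → C:7, H:4, Cl:2, O:3.
In Hill order: C7H4Cl2O3.

C7H4Cl2O3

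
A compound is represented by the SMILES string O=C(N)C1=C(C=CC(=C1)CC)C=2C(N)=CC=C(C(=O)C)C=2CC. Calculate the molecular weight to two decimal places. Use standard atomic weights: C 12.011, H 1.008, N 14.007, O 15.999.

310.40 g/mol

First, the molecular formula is C19H22N2O2 (counting implicit H from valence).
  C: 19 × 12.011 = 228.209
  H: 22 × 1.008 = 22.176
  N: 2 × 14.007 = 28.014
  O: 2 × 15.999 = 31.998
Sum: 19×12.011 + 22×1.008 + 2×14.007 + 2×15.999 = 310.397 → 310.40 g/mol.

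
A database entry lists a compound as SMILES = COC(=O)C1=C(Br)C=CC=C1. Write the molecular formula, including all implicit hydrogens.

C8H7BrO2

Walk through each heavy atom and fill implicit hydrogens from standard valence (C 4, N 3, O 2, S 2, halogen 1):
  atom 1: C, bond orders sum to 1 (valence 4) → 3 H
  atom 2: O, bond orders sum to 2 (valence 2) → 0 H
  atom 3: C, bond orders sum to 4 (valence 4) → 0 H
  atom 4: O, bond orders sum to 2 (valence 2) → 0 H
  atom 5: C, bond orders sum to 4 (valence 4) → 0 H
  atom 6: C, bond orders sum to 4 (valence 4) → 0 H
  atom 7: Br (halogen, monovalent) → 0 H
  atom 8: C, bond orders sum to 3 (valence 4) → 1 H
  atom 9: C, bond orders sum to 3 (valence 4) → 1 H
  atom 10: C, bond orders sum to 3 (valence 4) → 1 H
  atom 11: C, bond orders sum to 3 (valence 4) → 1 H
Totals → C:8, H:7, Br:1, O:2.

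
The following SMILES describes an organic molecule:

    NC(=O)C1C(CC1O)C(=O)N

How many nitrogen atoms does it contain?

Scan the SMILES for N atoms (remember two-letter symbols like Cl and Br are single atoms).
Nitrogen count: 2.

2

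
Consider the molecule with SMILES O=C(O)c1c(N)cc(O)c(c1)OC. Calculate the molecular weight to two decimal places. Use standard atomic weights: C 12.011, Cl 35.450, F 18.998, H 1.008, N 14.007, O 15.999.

First, the molecular formula is C8H9NO4 (counting implicit H from valence).
  C: 8 × 12.011 = 96.088
  H: 9 × 1.008 = 9.072
  N: 1 × 14.007 = 14.007
  O: 4 × 15.999 = 63.996
Sum: 8×12.011 + 9×1.008 + 1×14.007 + 4×15.999 = 183.163 → 183.16 g/mol.

183.16 g/mol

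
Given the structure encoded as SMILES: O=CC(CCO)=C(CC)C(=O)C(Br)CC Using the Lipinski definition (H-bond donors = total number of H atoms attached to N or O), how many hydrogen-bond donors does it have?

Donors: find every N or O and count the H atoms it carries.
  atom 1 (O): bond orders sum to 2 → 0 H
  atom 6 (O): bond orders sum to 1 → 1 H
  atom 11 (O): bond orders sum to 2 → 0 H
Lipinski HBD = 1.

1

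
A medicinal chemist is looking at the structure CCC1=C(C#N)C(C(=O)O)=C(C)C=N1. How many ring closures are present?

1

In SMILES, each pair of matching ring-closure digits denotes one ring-closing bond; the number of such bonds equals the number of independent rings.
Ring-closure bonds here: 1.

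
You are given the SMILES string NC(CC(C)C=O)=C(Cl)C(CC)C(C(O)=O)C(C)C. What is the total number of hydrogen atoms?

Walk through each heavy atom and fill implicit hydrogens from standard valence (C 4, N 3, O 2, S 2, halogen 1):
  atom 1: N, bond orders sum to 1 (valence 3) → 2 H
  atom 2: C, bond orders sum to 4 (valence 4) → 0 H
  atom 3: C, bond orders sum to 2 (valence 4) → 2 H
  atom 4: C, bond orders sum to 3 (valence 4) → 1 H
  atom 5: C, bond orders sum to 1 (valence 4) → 3 H
  atom 6: C, bond orders sum to 3 (valence 4) → 1 H
  atom 7: O, bond orders sum to 2 (valence 2) → 0 H
  atom 8: C, bond orders sum to 4 (valence 4) → 0 H
  atom 9: Cl (halogen, monovalent) → 0 H
  atom 10: C, bond orders sum to 3 (valence 4) → 1 H
  atom 11: C, bond orders sum to 2 (valence 4) → 2 H
  atom 12: C, bond orders sum to 1 (valence 4) → 3 H
  atom 13: C, bond orders sum to 3 (valence 4) → 1 H
  atom 14: C, bond orders sum to 4 (valence 4) → 0 H
  atom 15: O, bond orders sum to 1 (valence 2) → 1 H
  atom 16: O, bond orders sum to 2 (valence 2) → 0 H
  atom 17: C, bond orders sum to 3 (valence 4) → 1 H
  atom 18: C, bond orders sum to 1 (valence 4) → 3 H
  atom 19: C, bond orders sum to 1 (valence 4) → 3 H
Total hydrogens: 24.

24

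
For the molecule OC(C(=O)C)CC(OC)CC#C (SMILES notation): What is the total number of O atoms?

3

Scan the SMILES for O atoms (remember two-letter symbols like Cl and Br are single atoms).
Oxygen count: 3.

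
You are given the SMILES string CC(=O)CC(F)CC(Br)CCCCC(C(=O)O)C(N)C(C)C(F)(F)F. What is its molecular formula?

C16H26BrF4NO3

Walk through each heavy atom and fill implicit hydrogens from standard valence (C 4, N 3, O 2, S 2, halogen 1):
  atom 1: C, bond orders sum to 1 (valence 4) → 3 H
  atom 2: C, bond orders sum to 4 (valence 4) → 0 H
  atom 3: O, bond orders sum to 2 (valence 2) → 0 H
  atom 4: C, bond orders sum to 2 (valence 4) → 2 H
  atom 5: C, bond orders sum to 3 (valence 4) → 1 H
  atom 6: F (halogen, monovalent) → 0 H
  atom 7: C, bond orders sum to 2 (valence 4) → 2 H
  atom 8: C, bond orders sum to 3 (valence 4) → 1 H
  atom 9: Br (halogen, monovalent) → 0 H
  atom 10: C, bond orders sum to 2 (valence 4) → 2 H
  atom 11: C, bond orders sum to 2 (valence 4) → 2 H
  atom 12: C, bond orders sum to 2 (valence 4) → 2 H
  atom 13: C, bond orders sum to 2 (valence 4) → 2 H
  atom 14: C, bond orders sum to 3 (valence 4) → 1 H
  atom 15: C, bond orders sum to 4 (valence 4) → 0 H
  atom 16: O, bond orders sum to 2 (valence 2) → 0 H
  atom 17: O, bond orders sum to 1 (valence 2) → 1 H
  atom 18: C, bond orders sum to 3 (valence 4) → 1 H
  atom 19: N, bond orders sum to 1 (valence 3) → 2 H
  atom 20: C, bond orders sum to 3 (valence 4) → 1 H
  atom 21: C, bond orders sum to 1 (valence 4) → 3 H
  atom 22: C, bond orders sum to 4 (valence 4) → 0 H
  atom 23: F (halogen, monovalent) → 0 H
  atom 24: F (halogen, monovalent) → 0 H
  atom 25: F (halogen, monovalent) → 0 H
Totals → C:16, H:26, Br:1, F:4, N:1, O:3.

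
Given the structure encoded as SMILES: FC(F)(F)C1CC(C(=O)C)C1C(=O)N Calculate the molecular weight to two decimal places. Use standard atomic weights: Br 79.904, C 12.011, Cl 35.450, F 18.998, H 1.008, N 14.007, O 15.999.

First, the molecular formula is C8H10F3NO2 (counting implicit H from valence).
  C: 8 × 12.011 = 96.088
  F: 3 × 18.998 = 56.994
  H: 10 × 1.008 = 10.080
  N: 1 × 14.007 = 14.007
  O: 2 × 15.999 = 31.998
Sum: 8×12.011 + 3×18.998 + 10×1.008 + 1×14.007 + 2×15.999 = 209.167 → 209.17 g/mol.

209.17 g/mol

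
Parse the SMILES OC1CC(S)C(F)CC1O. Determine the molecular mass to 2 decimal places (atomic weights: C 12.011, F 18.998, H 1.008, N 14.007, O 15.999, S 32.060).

First, the molecular formula is C6H11FO2S (counting implicit H from valence).
  C: 6 × 12.011 = 72.066
  F: 1 × 18.998 = 18.998
  H: 11 × 1.008 = 11.088
  O: 2 × 15.999 = 31.998
  S: 1 × 32.060 = 32.060
Sum: 6×12.011 + 1×18.998 + 11×1.008 + 2×15.999 + 1×32.060 = 166.210 → 166.21 g/mol.

166.21 g/mol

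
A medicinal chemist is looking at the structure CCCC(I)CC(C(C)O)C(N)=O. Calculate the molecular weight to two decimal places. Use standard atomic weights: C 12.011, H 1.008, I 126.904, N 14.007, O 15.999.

First, the molecular formula is C9H18INO2 (counting implicit H from valence).
  C: 9 × 12.011 = 108.099
  H: 18 × 1.008 = 18.144
  I: 1 × 126.904 = 126.904
  N: 1 × 14.007 = 14.007
  O: 2 × 15.999 = 31.998
Sum: 9×12.011 + 18×1.008 + 1×126.904 + 1×14.007 + 2×15.999 = 299.152 → 299.15 g/mol.

299.15 g/mol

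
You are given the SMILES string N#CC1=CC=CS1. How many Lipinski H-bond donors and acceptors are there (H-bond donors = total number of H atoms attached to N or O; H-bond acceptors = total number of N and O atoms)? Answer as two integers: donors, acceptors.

Donors: find every N or O and count the H atoms it carries.
  atom 1 (N): bond orders sum to 3 → 0 H
Lipinski HBD = 0.
Acceptors: N atoms = 1, O atoms = 0 → HBA = 1.

0, 1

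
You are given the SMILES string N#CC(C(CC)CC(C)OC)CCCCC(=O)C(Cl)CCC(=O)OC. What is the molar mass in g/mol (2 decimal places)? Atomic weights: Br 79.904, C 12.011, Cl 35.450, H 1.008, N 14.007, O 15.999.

First, the molecular formula is C19H32ClNO4 (counting implicit H from valence).
  C: 19 × 12.011 = 228.209
  Cl: 1 × 35.450 = 35.450
  H: 32 × 1.008 = 32.256
  N: 1 × 14.007 = 14.007
  O: 4 × 15.999 = 63.996
Sum: 19×12.011 + 1×35.450 + 32×1.008 + 1×14.007 + 4×15.999 = 373.918 → 373.92 g/mol.

373.92 g/mol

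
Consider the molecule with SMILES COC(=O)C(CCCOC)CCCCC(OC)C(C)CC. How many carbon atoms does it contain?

17

Count every carbon token in the SMILES (each C, including those in ring-closure positions and inside branches).
Carbon count: 17.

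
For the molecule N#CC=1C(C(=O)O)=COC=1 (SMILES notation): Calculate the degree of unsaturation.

Molecular formula: C6H3NO3.
DoU = (2C + 2 + N − H − X) / 2, where X is the halogen count and O/S are ignored.
    = (2·6 + 2 + 1 − 3 − 0) / 2 = 12 / 2 = 6.

6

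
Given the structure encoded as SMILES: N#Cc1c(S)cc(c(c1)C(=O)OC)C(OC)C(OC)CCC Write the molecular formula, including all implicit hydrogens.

Walk through each heavy atom and fill implicit hydrogens from standard valence (C 4, N 3, O 2, S 2, halogen 1); for lowercase aromatic atoms, an aromatic c carries 1 H when it has two neighbours and 0 H with three, and aromatic n carries 0 H:
  atom 1: N, bond orders sum to 3 (valence 3) → 0 H
  atom 2: C, bond orders sum to 4 (valence 4) → 0 H
  atom 3: aromatic c, 3 neighbours → 0 H
  atom 4: aromatic c, 3 neighbours → 0 H
  atom 5: S, bond orders sum to 1 (valence 2) → 1 H
  atom 6: aromatic c, 2 neighbours → 1 H
  atom 7: aromatic c, 3 neighbours → 0 H
  atom 8: aromatic c, 3 neighbours → 0 H
  atom 9: aromatic c, 2 neighbours → 1 H
  atom 10: C, bond orders sum to 4 (valence 4) → 0 H
  atom 11: O, bond orders sum to 2 (valence 2) → 0 H
  atom 12: O, bond orders sum to 2 (valence 2) → 0 H
  atom 13: C, bond orders sum to 1 (valence 4) → 3 H
  atom 14: C, bond orders sum to 3 (valence 4) → 1 H
  atom 15: O, bond orders sum to 2 (valence 2) → 0 H
  atom 16: C, bond orders sum to 1 (valence 4) → 3 H
  atom 17: C, bond orders sum to 3 (valence 4) → 1 H
  atom 18: O, bond orders sum to 2 (valence 2) → 0 H
  atom 19: C, bond orders sum to 1 (valence 4) → 3 H
  atom 20: C, bond orders sum to 2 (valence 4) → 2 H
  atom 21: C, bond orders sum to 2 (valence 4) → 2 H
  atom 22: C, bond orders sum to 1 (valence 4) → 3 H
Totals → C:16, H:21, N:1, O:4, S:1.
In Hill order: C16H21NO4S.

C16H21NO4S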